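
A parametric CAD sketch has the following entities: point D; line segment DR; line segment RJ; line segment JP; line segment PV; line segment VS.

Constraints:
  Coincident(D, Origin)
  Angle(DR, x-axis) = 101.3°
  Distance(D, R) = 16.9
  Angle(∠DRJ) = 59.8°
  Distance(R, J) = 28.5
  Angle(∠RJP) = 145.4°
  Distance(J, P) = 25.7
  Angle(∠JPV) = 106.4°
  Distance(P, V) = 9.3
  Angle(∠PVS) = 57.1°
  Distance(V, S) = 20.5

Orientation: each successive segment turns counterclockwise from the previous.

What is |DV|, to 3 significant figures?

39.3

D is at the origin; DR runs at 101.3° with length 16.9, so R = (-3.31, 16.6). ∠DRJ = 59.8° gives RJ at -138° from the x-axis; with |RJ| = 28.5, J = (-24.7, -2.31). ∠RJP = 145.4° gives JP at -104° from the x-axis; with |JP| = 25.7, P = (-30.8, -27.3). ∠JPV = 106.4° gives PV at -30.3° from the x-axis; with |PV| = 9.3, V = (-22.8, -32.0). Then |DV| = |V − D| = 39.3.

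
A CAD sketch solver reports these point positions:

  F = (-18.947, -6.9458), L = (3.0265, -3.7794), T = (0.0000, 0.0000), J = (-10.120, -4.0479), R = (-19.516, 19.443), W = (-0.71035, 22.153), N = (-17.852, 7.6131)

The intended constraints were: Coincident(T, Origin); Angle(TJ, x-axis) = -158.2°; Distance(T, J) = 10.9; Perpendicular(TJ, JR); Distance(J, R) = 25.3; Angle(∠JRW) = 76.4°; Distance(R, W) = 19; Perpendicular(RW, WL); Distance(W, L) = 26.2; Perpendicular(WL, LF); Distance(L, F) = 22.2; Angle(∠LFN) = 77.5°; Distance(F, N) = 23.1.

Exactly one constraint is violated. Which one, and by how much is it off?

Distance(F, N) = 23.1 — off by 8.50.

T = (0.00, 0.00) ✓; TJ at -158.2° ✓; |TJ| = 10.90 ✓; ∠(TJ, JR) = 90.00° ✓; |JR| = 25.30 ✓; ∠JRW = 76.40° ✓; |RW| = 19.00 ✓; ∠(RW, WL) = 90.00° ✓; |WL| = 26.20 ✓; ∠(WL, LF) = 90.00° ✓; |LF| = 22.20 ✓; ∠LFN = 77.50° ✓; |FN| = 14.60 ✗.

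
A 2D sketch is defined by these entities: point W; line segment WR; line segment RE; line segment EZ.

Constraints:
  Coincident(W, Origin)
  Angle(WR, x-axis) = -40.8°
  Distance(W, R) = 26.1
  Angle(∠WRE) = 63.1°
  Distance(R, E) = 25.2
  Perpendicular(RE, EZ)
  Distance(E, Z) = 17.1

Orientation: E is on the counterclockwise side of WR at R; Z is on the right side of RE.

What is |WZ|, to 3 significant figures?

42.5

W is at the origin; WR runs at -40.8° with length 26.1, so R = 26.1·(cos -40.8°, sin -40.8°) = (19.8, -17.1). ∠WRE = 63.1°, so RE runs at -40.8° + (180° − 63.1°) = 76.1° from the x-axis; with |RE| = 25.2, E = R + 25.2·(cos 76.1°, sin 76.1°) = (25.8, 7.41). RE is perpendicular to EZ; with |EZ| = 17.1 on the right of RE, Z = E + 17.1·(0.971, -0.240) = (42.4, 3.30). Then |WZ| = |Z − W| = 42.5.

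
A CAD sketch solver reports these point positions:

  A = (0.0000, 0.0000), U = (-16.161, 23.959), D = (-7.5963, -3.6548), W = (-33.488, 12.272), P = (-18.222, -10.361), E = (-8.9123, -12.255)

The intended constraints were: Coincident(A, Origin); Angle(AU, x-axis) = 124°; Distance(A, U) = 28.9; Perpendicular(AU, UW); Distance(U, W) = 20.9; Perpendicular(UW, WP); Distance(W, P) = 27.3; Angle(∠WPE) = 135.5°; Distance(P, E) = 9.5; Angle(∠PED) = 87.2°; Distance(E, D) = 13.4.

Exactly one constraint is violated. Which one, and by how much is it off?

Distance(E, D) = 13.4 — off by 4.70.

A = (0.00, 0.00) ✓; AU at 124.0° ✓; |AU| = 28.90 ✓; ∠(AU, UW) = 90.00° ✓; |UW| = 20.90 ✓; ∠(UW, WP) = 90.00° ✓; |WP| = 27.30 ✓; ∠WPE = 135.5° ✓; |PE| = 9.500 ✓; ∠PED = 87.20° ✓; |ED| = 8.700 ✗.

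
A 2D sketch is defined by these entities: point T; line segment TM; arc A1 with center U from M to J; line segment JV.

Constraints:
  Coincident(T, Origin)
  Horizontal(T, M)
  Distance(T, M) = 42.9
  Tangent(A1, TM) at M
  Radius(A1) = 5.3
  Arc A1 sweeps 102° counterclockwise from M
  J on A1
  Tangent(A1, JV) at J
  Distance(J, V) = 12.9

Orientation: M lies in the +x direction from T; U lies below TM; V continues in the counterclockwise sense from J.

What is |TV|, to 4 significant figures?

44.65

T is at the origin; T and M share the same y with |TM| = 42.9 and M on the +x side, so M = (42.90, 0.000). Tangency of A1 to TM means the radius UM is perpendicular to TM, so U = M + (0, -5.3) = (42.90, -5.300). On A1, M sits at bearing 90° from U; a 102° counterclockwise sweep puts J at bearing 192°, so J = U + 5.3·(cos 192°, sin 192°) = (37.72, -6.402). A1 meets JV tangentially, so UJ is at right angles to JV, so JV runs along (−sin 192°, cos 192°); with |JV| = 12.9, V = (40.40, -19.02). Then |TV| = |V − T| = 44.65.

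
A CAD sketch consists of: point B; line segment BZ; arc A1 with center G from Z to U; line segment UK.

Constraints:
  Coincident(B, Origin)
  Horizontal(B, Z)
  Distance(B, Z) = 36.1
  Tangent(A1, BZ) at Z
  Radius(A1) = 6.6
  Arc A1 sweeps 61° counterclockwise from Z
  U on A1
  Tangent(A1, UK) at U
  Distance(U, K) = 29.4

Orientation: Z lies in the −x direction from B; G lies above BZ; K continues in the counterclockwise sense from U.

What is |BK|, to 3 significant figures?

33.3

B is at the origin; BZ is horizontal with |BZ| = 36.1 and Z on the −x side, so Z = (-36.1, 0.00). Tangency of A1 to BZ means the radius GZ is perpendicular to BZ, so G = Z + (0, 6.6) = (-36.1, 6.60). On A1, Z sits at bearing -90° from G; a 61° counterclockwise sweep puts U at bearing -29°, so U = G + 6.6·(cos -29°, sin -29°) = (-30.3, 3.40). A1 meets UK tangentially, so GU is at right angles to UK, so UK runs along (−sin -29°, cos -29°); with |UK| = 29.4, K = (-16.1, 29.1). Then |BK| = |K − B| = 33.3.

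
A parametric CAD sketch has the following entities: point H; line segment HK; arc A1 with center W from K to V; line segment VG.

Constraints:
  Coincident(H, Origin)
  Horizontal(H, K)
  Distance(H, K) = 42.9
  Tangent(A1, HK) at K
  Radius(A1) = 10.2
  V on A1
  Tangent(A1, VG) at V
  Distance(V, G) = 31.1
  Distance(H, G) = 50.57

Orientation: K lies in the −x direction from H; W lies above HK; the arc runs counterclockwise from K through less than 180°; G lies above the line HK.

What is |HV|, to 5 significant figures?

34.060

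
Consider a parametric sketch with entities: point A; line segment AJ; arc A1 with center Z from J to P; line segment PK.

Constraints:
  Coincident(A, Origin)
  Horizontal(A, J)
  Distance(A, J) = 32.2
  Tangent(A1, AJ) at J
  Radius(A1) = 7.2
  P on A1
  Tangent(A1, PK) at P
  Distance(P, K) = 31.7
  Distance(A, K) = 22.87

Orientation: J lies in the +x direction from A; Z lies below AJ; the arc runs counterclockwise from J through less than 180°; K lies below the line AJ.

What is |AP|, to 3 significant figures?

27.5

Checks: |ZP| = 7.200 ✓; ∠(ZP, PK) = 90.00° ✓; |PK| = 31.70 ✓; |AK| = 22.87 ✓.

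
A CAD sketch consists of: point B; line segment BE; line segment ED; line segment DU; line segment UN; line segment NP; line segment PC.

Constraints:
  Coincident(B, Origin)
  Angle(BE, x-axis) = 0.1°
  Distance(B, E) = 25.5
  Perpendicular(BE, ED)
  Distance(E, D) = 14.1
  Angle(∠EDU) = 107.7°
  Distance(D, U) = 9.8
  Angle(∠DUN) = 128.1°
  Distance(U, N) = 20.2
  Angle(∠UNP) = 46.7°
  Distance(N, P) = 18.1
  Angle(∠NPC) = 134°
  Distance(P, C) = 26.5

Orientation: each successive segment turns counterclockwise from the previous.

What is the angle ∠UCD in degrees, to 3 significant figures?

11.3°

∠UNP = 46.7° gives NP at -12.4° from the x-axis; with |NP| = 18.1, P = (17.1, 1.84). ∠NPC = 134.0° gives PC at 33.6° from the x-axis; with |PC| = 26.5, C = (39.2, 16.5). Then cos ∠UCD = CU·CD / (|CU||CD|), giving 11.3°.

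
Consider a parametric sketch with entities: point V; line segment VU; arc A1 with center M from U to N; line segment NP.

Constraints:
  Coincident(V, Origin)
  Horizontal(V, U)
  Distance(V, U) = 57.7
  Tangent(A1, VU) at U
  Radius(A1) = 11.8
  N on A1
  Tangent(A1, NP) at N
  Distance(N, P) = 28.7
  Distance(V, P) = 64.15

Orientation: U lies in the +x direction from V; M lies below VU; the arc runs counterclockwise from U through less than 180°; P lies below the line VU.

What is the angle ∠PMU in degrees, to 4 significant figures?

163.5°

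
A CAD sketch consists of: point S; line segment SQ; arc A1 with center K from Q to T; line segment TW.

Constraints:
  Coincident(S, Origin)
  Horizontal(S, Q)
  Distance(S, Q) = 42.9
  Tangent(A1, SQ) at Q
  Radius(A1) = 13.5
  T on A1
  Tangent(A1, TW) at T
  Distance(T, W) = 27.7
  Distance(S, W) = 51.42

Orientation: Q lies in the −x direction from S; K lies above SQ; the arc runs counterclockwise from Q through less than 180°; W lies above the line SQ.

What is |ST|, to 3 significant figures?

32.5

Checks: ∠(KQ, QS) = 90.00° ✓; |KT| = 13.50 ✓; ∠(KT, TW) = 90.00° ✓; |TW| = 27.70 ✓; |SW| = 51.42 ✓.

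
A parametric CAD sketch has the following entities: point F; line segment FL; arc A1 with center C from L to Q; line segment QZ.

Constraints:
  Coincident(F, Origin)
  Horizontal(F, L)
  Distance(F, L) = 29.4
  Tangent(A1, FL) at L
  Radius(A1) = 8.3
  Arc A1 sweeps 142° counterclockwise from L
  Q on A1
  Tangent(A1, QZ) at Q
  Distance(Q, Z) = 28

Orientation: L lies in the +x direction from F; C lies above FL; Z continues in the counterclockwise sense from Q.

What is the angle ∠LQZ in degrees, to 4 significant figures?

109.0°

F is at the origin; FL is horizontal with |FL| = 29.4 and L on the +x side, so L = (29.40, 0.000). Tangency of A1 to FL means the radius CL is perpendicular to FL, so C = L + (0, 8.3) = (29.40, 8.300). On A1, L sits at bearing -90° from C; a 142° counterclockwise sweep puts Q at bearing 52°, so Q = C + 8.3·(cos 52°, sin 52°) = (34.51, 14.84). Tangency of A1 to QZ means the radius CQ is perpendicular to QZ, so QZ runs along (−sin 52°, cos 52°); with |QZ| = 28.0, Z = (12.45, 32.08). Then cos ∠LQZ = QL·QZ / (|QL||QZ|), giving 109.0°.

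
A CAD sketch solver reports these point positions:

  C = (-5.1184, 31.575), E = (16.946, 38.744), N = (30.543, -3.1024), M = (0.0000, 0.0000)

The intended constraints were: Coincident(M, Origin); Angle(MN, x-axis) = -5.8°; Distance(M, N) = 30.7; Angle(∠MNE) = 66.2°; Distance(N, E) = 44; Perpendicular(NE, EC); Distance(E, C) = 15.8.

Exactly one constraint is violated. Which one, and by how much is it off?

Distance(E, C) = 15.8 — off by 7.40.

M = (0.00, 0.00) ✓; MN at -5.800° ✓; |MN| = 30.70 ✓; ∠MNE = 66.20° ✓; |NE| = 44.00 ✓; ∠(NE, EC) = 90.00° ✓; |EC| = 23.20 ✗.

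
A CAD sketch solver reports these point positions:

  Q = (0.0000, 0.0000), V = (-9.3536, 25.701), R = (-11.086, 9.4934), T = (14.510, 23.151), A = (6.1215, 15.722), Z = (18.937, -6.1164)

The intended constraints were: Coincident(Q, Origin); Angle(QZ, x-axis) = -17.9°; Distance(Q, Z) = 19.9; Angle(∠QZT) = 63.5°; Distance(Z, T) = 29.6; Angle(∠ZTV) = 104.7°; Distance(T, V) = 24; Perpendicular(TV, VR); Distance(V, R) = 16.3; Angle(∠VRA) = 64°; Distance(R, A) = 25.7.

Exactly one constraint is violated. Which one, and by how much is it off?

Distance(R, A) = 25.7 — off by 7.40.

Q = (0.00, 0.00) ✓; QZ at -17.90° ✓; |QZ| = 19.90 ✓; ∠QZT = 63.50° ✓; |ZT| = 29.60 ✓; ∠ZTV = 104.7° ✓; |TV| = 24.00 ✓; ∠(TV, VR) = 90.00° ✓; |VR| = 16.30 ✓; ∠VRA = 64.00° ✓; |RA| = 18.30 ✗.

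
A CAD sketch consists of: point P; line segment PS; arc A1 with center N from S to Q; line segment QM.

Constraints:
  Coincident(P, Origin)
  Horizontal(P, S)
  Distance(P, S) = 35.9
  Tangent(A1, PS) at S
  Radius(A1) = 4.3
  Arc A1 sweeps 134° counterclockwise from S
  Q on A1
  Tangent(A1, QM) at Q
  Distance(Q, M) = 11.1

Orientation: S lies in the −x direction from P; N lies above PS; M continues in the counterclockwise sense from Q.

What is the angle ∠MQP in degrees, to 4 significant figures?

146.5°

P is at the origin; PS is horizontal with |PS| = 35.9 and S on the −x side, so S = (-35.90, 0.000). The tangent condition forces NS to be normal to PS, so N = S + (0, 4.3) = (-35.90, 4.300). On A1, S sits at bearing -90° from N; a 134° counterclockwise sweep puts Q at bearing 44°, so Q = N + 4.3·(cos 44°, sin 44°) = (-32.81, 7.287). Since A1 is tangent to QM there, NQ ⟂ QM, so QM runs along (−sin 44°, cos 44°); with |QM| = 11.1, M = (-40.52, 15.27). Then cos ∠MQP = QM·QP / (|QM||QP|), giving 146.5°.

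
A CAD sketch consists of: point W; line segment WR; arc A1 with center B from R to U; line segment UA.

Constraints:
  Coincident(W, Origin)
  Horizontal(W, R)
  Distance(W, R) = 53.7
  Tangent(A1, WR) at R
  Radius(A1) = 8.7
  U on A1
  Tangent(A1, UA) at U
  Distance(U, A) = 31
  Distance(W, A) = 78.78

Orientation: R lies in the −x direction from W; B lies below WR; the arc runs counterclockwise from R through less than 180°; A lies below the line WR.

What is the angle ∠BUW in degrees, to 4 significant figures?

20.27°

W is at the origin; WR is horizontal with |WR| = 53.7 and R on the −x side, so R = (-53.70, 0.000). The tangent condition forces BR to be normal to WR, so B = R + (0, -8.7) = (-53.70, -8.700). Since BU ⟂ UA (tangency), |BA| = √(8.7² + 31.0²) = 32.20 regardless of where U sits on A1. So A lies on both circle(W, 78.78) and circle(B, 32.20); the below-WR intersection is A = (-69.76, -36.61). U is the foot of the tangent from A: U = (-62.13, -6.560).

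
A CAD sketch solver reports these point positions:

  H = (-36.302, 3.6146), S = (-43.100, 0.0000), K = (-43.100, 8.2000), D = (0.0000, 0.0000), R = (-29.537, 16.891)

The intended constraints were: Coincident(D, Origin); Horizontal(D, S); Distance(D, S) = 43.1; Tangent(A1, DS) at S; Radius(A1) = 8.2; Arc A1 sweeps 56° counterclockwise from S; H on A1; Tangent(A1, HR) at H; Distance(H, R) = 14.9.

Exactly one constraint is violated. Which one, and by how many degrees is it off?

Tangent(A1, HR) at H — off by 7.00°.

D = (0.00, 0.00) ✓; D.y = 0.00, S.y = 0.00 ✓; |DS| = 43.10 ✓; ∠(KS, SD) = 90.00° ✓; |KS| = 8.200 ✓; bearing(K→H) − bearing(K→S) = 56.00° ✓; |KH| = 8.200 ✓; ∠(KH, HR) = 83.00° ✗; |HR| = 14.90 ✓.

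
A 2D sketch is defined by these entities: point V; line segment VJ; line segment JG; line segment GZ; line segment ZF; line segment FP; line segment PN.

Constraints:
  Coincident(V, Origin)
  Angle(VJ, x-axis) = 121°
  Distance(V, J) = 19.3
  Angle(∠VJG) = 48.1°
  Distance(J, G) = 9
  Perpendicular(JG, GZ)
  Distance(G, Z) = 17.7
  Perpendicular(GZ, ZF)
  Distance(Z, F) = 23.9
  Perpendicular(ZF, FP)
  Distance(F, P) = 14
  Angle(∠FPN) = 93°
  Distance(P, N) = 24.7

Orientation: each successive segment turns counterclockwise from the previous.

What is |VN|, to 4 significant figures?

12.36

ZF is perpendicular to FP, so FP runs at 162.9°; with |FP| = 14.0, P = (-2.023, 29.70). ∠FPN = 93.0° gives PN at -110.1° from the x-axis; with |PN| = 24.7, N = (-10.51, 6.501). Then |VN| = |N − V| = 12.36.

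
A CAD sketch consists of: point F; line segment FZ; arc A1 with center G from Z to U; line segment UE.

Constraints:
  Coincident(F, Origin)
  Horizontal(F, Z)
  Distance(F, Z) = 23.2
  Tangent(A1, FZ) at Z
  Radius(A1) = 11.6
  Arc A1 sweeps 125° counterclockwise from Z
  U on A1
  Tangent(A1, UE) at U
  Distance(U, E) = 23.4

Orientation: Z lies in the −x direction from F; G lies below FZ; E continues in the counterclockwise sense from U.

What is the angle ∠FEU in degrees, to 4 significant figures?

62.26°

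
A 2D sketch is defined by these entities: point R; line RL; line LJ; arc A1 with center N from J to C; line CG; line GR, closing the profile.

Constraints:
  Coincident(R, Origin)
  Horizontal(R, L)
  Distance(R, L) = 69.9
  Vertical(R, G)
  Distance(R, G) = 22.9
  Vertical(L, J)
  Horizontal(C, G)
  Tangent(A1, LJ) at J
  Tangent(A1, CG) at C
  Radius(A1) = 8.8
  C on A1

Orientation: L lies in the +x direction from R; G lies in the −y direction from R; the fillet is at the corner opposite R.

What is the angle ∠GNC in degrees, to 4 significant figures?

81.80°

R is at the origin; RL is horizontal with |RL| = 69.9 and L on the +x side, so L = (69.90, 0.000). R and G share the same x with |RG| = 22.9 and G on the −y side, so G = (0.000, -22.90). The virtual corner opposite R is at (69.90, -22.90). The tangent condition forces NJ to be normal to LJ and tangency of A1 to CG means the radius NC is perpendicular to CG, with radius 8.8, so the center N sits 8.8 in from both sides at N = (61.10, -14.10). That places the tangent points at J = (69.90, -14.10) on LJ and C = (61.10, -22.90) on CG. Then cos ∠GNC = NG·NC / (|NG||NC|), giving 81.80°.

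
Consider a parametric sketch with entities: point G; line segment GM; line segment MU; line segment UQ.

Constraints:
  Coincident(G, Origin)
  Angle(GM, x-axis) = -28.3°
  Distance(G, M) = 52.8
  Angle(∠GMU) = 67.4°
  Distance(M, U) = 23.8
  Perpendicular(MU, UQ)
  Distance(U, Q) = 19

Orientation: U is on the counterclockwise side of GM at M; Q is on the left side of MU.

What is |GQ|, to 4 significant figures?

29.95

∠GMU = 67.4°, so MU runs at -28.3° + (180° − 67.4°) = 84.30° from the x-axis; with |MU| = 23.8, U = M + 23.8·(cos 84.30°, sin 84.30°) = (48.85, -1.350). The perpendicularity gives UQ at right angles to MU; with |UQ| = 19.0 on the left of MU, Q = U + 19.0·(-0.9951, 0.09932) = (29.95, 0.5375). Then |GQ| = |Q − G| = 29.95.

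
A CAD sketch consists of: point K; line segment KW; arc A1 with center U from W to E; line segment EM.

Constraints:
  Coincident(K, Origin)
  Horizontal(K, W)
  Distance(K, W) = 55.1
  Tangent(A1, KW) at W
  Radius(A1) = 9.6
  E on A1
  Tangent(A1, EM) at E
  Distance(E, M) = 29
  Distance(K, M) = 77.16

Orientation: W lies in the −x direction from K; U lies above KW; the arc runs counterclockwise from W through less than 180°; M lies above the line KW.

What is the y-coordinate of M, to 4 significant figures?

37.56

K is at the origin; KW is horizontal with |KW| = 55.1 and W on the −x side, so W = (-55.10, 0.000). Since A1 is tangent to KW there, UW ⟂ KW, so U = W + (0, 9.6) = (-55.10, 9.600). Since UE ⟂ EM (tangency), |UM| = √(9.6² + 29.0²) = 30.55 regardless of where E sits on A1. So M lies on both circle(K, 77.16) and circle(U, 30.55); the above-KW intersection is M = (-67.40, 37.56). E is the foot of the tangent from M: E = (-47.97, 16.03).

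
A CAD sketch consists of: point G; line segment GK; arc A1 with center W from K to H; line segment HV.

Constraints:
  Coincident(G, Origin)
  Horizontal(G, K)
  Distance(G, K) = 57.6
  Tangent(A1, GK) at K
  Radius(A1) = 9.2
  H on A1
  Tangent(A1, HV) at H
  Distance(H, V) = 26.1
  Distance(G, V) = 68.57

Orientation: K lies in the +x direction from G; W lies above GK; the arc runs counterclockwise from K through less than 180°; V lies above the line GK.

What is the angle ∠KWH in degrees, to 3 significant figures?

109°

Checks: G.y = 0.00, K.y = 0.00 ✓; |WH| = 9.200 ✓; ∠(WH, HV) = 90.00° ✓; |HV| = 26.10 ✓; |GV| = 68.57 ✓.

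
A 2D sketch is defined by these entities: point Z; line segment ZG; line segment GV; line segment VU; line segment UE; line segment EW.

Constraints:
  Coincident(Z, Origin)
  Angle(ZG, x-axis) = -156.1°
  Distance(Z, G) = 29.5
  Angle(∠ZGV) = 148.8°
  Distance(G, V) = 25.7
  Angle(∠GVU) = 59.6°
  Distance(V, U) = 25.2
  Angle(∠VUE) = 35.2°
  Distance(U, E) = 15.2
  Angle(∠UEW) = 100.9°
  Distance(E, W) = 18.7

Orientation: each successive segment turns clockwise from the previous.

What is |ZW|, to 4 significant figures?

56.61

Z is at the origin; ZG runs at -156.1° with length 29.5, so G = (-26.97, -11.95). ∠ZGV = 148.8° gives GV at 172.7° from the x-axis; with |GV| = 25.7, V = (-52.46, -8.686). ∠GVU = 59.6° gives VU at 52.30° from the x-axis; with |VU| = 25.2, U = (-37.05, 11.25). ∠VUE = 35.2° gives UE at -92.50° from the x-axis; with |UE| = 15.2, E = (-37.71, -3.933). ∠UEW = 100.9° gives EW at -171.6° from the x-axis; with |EW| = 18.7, W = (-56.21, -6.665). Then |ZW| = |W − Z| = 56.61.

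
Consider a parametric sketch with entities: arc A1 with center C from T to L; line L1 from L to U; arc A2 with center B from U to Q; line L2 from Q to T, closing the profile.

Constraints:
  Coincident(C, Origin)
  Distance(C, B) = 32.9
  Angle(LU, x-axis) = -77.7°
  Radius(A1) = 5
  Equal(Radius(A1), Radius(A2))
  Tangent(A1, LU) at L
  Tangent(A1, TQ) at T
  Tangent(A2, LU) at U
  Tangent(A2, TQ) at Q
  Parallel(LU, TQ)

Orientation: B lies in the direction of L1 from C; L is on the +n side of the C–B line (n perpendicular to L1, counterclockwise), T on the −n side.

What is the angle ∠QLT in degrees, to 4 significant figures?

73.09°

The slot axis is L1's direction at -77.7°, so u = (cos -77.7°, sin -77.7°) = (0.2130, -0.9770) and n = (−sin -77.7°, cos -77.7°) = (0.9770, 0.2130). C is at the origin and B lies 32.9 along u from C, so B = 32.9·u = (7.009, -32.14). Tangency of A1 to both parallel lines with radius 5.0 puts L and T at C ± 5.0·n: L = (4.885, 1.065), T = (-4.885, -1.065). Equal radii place U and Q the same way about B: U = B + 5.0·n = (11.89, -31.08), Q = B − 5.0·n = (2.123, -33.21). Then cos ∠QLT = LQ·LT / (|LQ||LT|), giving 73.09°.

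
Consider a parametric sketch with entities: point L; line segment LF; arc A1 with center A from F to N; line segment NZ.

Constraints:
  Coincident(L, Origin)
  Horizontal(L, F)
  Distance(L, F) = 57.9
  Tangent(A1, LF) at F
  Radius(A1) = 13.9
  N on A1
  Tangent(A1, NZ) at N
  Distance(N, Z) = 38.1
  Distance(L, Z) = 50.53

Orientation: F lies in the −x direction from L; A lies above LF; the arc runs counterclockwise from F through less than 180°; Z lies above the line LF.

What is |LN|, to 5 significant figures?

46.111

Checks: |AN| = 13.90 ✓; ∠(AN, NZ) = 90.00° ✓; |NZ| = 38.10 ✓; |LZ| = 50.53 ✓.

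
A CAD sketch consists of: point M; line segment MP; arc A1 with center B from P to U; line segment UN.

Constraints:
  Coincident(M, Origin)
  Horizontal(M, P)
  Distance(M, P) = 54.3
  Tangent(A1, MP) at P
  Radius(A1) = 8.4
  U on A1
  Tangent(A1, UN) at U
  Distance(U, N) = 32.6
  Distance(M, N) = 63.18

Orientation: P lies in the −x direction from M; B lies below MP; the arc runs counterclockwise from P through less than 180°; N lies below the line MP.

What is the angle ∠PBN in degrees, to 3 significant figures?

169°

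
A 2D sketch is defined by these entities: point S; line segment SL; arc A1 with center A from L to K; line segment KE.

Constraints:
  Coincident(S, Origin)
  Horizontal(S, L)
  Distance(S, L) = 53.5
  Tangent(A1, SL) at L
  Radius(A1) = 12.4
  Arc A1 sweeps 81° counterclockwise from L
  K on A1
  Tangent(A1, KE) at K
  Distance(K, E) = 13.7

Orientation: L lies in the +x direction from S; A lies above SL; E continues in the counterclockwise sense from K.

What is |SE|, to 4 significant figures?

72.00

S is at the origin; SL is horizontal with |SL| = 53.5 and L on the +x side, so L = (53.50, 0.000). A1 meets SL tangentially, so AL is at right angles to SL, so A = L + (0, 12.4) = (53.50, 12.40). On A1, L sits at bearing -90° from A; an 81° counterclockwise sweep puts K at bearing -9°, so K = A + 12.4·(cos -9°, sin -9°) = (65.75, 10.46). The tangent condition forces AK to be normal to KE, so KE runs along (−sin -9°, cos -9°); with |KE| = 13.7, E = (67.89, 23.99). Then |SE| = |E − S| = 72.00.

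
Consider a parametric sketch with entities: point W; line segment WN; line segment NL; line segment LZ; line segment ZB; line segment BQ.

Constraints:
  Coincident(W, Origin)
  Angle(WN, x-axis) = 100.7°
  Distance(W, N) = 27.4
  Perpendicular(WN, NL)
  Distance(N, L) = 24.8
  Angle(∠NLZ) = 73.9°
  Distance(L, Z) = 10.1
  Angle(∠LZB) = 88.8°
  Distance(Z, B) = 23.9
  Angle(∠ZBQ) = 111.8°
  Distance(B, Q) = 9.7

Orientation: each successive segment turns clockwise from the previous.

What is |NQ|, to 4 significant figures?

7.248

∠LZB = 88.8° gives ZB at 173.4° from the x-axis; with |ZB| = 23.9, B = (-5.411, 24.22). ∠ZBQ = 111.8° gives BQ at 105.2° from the x-axis; with |BQ| = 9.7, Q = (-7.954, 33.58). Then |NQ| = |Q − N| = 7.248.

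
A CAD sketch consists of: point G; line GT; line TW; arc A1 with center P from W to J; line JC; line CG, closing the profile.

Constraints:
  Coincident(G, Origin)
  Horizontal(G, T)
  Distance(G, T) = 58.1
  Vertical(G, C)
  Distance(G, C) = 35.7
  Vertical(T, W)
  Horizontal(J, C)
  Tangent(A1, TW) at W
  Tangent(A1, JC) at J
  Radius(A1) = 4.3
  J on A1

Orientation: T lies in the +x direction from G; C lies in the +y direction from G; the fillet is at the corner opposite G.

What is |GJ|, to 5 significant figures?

64.567

The virtual corner opposite G is at (58.100, 35.700). A1 meets TW tangentially, so PW is at right angles to TW and since A1 is tangent to JC there, PJ ⟂ JC, with radius 4.3, so the center P sits 4.3 in from both sides at P = (53.800, 31.400). That places the tangent points at W = (58.100, 31.400) on TW and J = (53.800, 35.700) on JC. Then |GJ| = |J − G| = 64.567.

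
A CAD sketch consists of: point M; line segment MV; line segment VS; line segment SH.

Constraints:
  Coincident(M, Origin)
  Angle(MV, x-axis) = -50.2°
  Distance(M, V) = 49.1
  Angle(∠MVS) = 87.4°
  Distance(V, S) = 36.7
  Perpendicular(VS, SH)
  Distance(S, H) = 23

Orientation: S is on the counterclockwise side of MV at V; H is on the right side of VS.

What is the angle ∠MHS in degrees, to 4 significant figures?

25.57°

M is at the origin; MV runs at -50.2° with length 49.1, so V = 49.1·(cos -50.2°, sin -50.2°) = (31.43, -37.72). ∠MVS = 87.4°, so VS runs at -50.2° + (180° − 87.4°) = 42.40° from the x-axis; with |VS| = 36.7, S = V + 36.7·(cos 42.40°, sin 42.40°) = (58.53, -12.98). VS ⟂ SH; with |SH| = 23.0 on the right of VS, H = S + 23.0·(0.6743, -0.7385) = (74.04, -29.96). Then cos ∠MHS = HM·HS / (|HM||HS|), giving 25.57°.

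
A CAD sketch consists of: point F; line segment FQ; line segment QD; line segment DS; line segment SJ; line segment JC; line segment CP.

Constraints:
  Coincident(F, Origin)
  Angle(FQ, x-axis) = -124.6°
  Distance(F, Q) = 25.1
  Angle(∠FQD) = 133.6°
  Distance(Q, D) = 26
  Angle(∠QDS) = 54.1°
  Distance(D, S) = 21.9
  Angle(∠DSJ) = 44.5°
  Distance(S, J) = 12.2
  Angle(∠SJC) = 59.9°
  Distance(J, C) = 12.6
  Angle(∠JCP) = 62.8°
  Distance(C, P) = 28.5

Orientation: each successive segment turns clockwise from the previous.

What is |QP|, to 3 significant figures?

29.2

F is at the origin; FQ runs at -124.6° with length 25.1, so Q = (-14.3, -20.7). ∠FQD = 133.6° gives QD at -171° from the x-axis; with |QD| = 26.0, D = (-39.9, -24.7). ∠QDS = 54.1° gives DS at 63.1° from the x-axis; with |DS| = 21.9, S = (-30.0, -5.20). ∠DSJ = 44.5° gives SJ at -72.4° from the x-axis; with |SJ| = 12.2, J = (-26.3, -16.8). ∠SJC = 59.9° gives JC at 168° from the x-axis; with |JC| = 12.6, C = (-38.6, -14.1). ∠JCP = 62.8° gives CP at 50.3° from the x-axis; with |CP| = 28.5, P = (-20.4, 7.83). Then |QP| = |P − Q| = 29.2.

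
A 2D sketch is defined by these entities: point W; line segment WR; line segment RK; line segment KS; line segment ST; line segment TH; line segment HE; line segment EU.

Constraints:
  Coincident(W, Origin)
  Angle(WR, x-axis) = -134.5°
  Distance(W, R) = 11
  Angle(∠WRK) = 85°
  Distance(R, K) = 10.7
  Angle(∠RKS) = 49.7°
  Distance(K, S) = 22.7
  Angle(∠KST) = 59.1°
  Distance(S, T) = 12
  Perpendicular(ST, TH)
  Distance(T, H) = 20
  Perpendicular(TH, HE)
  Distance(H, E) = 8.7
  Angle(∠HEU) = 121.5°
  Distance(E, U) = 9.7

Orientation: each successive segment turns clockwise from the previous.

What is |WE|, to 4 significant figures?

13.32

W is at the origin; WR runs at -134.5° with length 11.0, so R = (-7.710, -7.846). ∠WRK = 85.0° gives RK at 130.5° from the x-axis; with |RK| = 10.7, K = (-14.66, 0.2906). ∠RKS = 49.7° gives KS at 0.2000° from the x-axis; with |KS| = 22.7, S = (8.041, 0.3698). ∠KST = 59.1° gives ST at -120.7° from the x-axis; with |ST| = 12.0, T = (1.914, -9.948). ST ⟂ TH, so TH runs at 149.3°; with |TH| = 20.0, H = (-15.28, 0.2625). TH ⟂ HE, so HE runs at 59.30°; with |HE| = 8.7, E = (-10.84, 7.743). Then |WE| = |E − W| = 13.32.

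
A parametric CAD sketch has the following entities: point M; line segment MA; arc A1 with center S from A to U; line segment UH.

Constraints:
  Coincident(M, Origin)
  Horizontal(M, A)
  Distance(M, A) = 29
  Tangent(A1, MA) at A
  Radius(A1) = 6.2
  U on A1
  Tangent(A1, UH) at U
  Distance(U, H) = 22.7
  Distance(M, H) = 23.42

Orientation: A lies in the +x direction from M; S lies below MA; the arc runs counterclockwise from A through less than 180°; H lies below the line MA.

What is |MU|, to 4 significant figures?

24.13

Checks: M.y = 0.00, A.y = 0.00 ✓; |SU| = 6.200 ✓; ∠(SU, UH) = 90.00° ✓; |UH| = 22.70 ✓; |MH| = 23.42 ✓.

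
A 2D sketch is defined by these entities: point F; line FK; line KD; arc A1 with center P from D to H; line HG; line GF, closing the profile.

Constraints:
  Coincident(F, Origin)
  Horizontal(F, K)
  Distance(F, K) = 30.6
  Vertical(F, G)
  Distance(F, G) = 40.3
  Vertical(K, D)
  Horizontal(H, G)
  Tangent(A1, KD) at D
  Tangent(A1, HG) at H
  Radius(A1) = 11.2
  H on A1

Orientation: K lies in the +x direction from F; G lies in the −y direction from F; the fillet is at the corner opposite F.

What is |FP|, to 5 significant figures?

34.974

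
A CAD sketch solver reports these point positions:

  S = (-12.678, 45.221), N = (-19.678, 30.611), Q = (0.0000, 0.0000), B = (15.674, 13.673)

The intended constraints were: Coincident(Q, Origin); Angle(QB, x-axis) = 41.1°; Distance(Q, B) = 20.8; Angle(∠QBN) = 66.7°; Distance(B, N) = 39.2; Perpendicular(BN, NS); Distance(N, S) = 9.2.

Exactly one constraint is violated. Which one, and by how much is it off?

Distance(N, S) = 9.2 — off by 7.00.

Q = (0.00, 0.00) ✓; QB at 41.10° ✓; |QB| = 20.80 ✓; ∠QBN = 66.70° ✓; |BN| = 39.20 ✓; ∠(BN, NS) = 90.00° ✓; |NS| = 16.20 ✗.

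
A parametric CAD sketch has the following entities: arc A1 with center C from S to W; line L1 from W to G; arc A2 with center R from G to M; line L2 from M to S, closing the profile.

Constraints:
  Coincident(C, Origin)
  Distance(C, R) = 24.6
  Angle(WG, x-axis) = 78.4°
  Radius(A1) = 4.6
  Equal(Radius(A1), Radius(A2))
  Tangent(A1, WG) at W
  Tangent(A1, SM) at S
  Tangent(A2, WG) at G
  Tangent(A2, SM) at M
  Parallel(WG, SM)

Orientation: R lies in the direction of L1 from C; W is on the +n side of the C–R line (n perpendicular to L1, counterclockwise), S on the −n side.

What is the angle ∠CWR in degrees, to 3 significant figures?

79.4°

The slot axis is L1's direction at 78.4°, so u = (cos 78.4°, sin 78.4°) = (0.201, 0.980) and n = (−sin 78.4°, cos 78.4°) = (-0.980, 0.201). C is at the origin and R lies 24.6 along u from C, so R = 24.6·u = (4.95, 24.1). Tangency of A1 to both parallel lines with radius 4.6 puts W and S at C ± 4.6·n: W = (-4.51, 0.925), S = (4.51, -0.925). Then cos ∠CWR = WC·WR / (|WC||WR|), giving 79.4°.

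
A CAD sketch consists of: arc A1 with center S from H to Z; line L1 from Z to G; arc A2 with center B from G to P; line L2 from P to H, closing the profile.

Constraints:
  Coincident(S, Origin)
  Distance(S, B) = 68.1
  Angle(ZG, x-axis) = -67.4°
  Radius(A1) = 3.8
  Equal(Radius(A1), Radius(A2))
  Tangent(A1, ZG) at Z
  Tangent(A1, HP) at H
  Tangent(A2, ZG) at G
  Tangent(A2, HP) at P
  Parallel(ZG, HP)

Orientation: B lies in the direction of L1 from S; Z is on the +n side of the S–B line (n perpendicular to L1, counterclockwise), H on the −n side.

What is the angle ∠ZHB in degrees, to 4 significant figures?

86.81°

S is at the origin and B lies 68.1 along u from S, so B = 68.1·u = (26.17, -62.87). Tangency of A1 to both parallel lines with radius 3.8 puts Z and H at S ± 3.8·n: Z = (3.508, 1.460), H = (-3.508, -1.460). Then cos ∠ZHB = HZ·HB / (|HZ||HB|), giving 86.81°.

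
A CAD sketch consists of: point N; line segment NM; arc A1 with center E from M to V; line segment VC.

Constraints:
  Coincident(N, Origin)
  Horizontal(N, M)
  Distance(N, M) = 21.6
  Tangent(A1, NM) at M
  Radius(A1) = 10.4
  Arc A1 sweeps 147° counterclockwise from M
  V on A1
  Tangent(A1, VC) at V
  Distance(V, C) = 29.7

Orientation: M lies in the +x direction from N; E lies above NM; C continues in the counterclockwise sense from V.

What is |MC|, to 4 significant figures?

40.20

N is at the origin; N and M share the same y with |NM| = 21.6 and M on the +x side, so M = (21.60, 0.000). A1 meets NM tangentially, so EM is at right angles to NM, so E = M + (0, 10.4) = (21.60, 10.40). On A1, M sits at bearing -90° from E; a 147° counterclockwise sweep puts V at bearing 57°, so V = E + 10.4·(cos 57°, sin 57°) = (27.26, 19.12). The tangent condition forces EV to be normal to VC, so VC runs along (−sin 57°, cos 57°); with |VC| = 29.7, C = (2.356, 35.30). Then |MC| = |C − M| = 40.20.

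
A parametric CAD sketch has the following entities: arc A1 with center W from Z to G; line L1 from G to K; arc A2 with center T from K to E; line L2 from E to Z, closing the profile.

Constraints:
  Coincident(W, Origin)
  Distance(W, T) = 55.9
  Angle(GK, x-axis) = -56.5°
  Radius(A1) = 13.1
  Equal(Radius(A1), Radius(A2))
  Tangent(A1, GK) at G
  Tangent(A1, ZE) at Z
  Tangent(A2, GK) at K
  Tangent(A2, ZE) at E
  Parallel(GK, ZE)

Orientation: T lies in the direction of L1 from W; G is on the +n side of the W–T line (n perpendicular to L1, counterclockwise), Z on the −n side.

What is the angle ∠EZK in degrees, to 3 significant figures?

25.1°

The slot axis is L1's direction at -56.5°, so u = (cos -56.5°, sin -56.5°) = (0.552, -0.834) and n = (−sin -56.5°, cos -56.5°) = (0.834, 0.552). W is at the origin and T lies 55.9 along u from W, so T = 55.9·u = (30.9, -46.6). Tangency of A1 to both parallel lines with radius 13.1 puts G and Z at W ± 13.1·n: G = (10.9, 7.23), Z = (-10.9, -7.23). Equal radii place K and E the same way about T: K = T + 13.1·n = (41.8, -39.4), E = T − 13.1·n = (19.9, -53.8). Then cos ∠EZK = ZE·ZK / (|ZE||ZK|), giving 25.1°.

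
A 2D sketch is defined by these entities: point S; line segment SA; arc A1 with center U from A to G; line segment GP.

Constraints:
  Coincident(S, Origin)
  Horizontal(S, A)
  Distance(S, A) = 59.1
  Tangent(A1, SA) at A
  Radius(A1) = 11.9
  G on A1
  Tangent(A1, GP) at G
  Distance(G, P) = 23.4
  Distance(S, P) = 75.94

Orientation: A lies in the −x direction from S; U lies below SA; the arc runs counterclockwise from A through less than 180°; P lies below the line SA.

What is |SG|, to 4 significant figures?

72.19

Checks: |UG| = 11.90 ✓; ∠(UG, GP) = 90.00° ✓; |GP| = 23.40 ✓; |SP| = 75.94 ✓.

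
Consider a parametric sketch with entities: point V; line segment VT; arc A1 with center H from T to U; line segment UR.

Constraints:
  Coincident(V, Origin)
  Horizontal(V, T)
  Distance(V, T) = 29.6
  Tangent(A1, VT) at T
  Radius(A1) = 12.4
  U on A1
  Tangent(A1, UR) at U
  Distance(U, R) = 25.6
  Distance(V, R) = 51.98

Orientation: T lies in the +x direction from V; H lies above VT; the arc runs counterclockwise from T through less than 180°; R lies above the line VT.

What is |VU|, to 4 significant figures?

44.48

Checks: |HT| = 12.40 ✓; |HU| = 12.40 ✓; ∠(HU, UR) = 90.00° ✓; |UR| = 25.60 ✓; |VR| = 51.98 ✓.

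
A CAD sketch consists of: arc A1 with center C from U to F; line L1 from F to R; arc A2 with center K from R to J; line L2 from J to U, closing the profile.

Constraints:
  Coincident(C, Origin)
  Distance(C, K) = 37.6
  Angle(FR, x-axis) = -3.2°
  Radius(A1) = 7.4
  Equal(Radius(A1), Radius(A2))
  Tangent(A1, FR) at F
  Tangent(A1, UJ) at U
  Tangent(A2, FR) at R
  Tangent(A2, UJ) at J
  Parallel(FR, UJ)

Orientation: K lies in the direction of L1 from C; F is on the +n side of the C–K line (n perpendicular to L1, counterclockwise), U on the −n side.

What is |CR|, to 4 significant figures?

38.32

Tangency of A1 to both parallel lines with radius 7.4 puts F and U at C ± 7.4·n: F = (0.4131, 7.388), U = (-0.4131, -7.388). Equal radii place R and J the same way about K: R = K + 7.4·n = (37.95, 5.290), J = K − 7.4·n = (37.13, -9.487). Then |CR| = |R − C| = 38.32.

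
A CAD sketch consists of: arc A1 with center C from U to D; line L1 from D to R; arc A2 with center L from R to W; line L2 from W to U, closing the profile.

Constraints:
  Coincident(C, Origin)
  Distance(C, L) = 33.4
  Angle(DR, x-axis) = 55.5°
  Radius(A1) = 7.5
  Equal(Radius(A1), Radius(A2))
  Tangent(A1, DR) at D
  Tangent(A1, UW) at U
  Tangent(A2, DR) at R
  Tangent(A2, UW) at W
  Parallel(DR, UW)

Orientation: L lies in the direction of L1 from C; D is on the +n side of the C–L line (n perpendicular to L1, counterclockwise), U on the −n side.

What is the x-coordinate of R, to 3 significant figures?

12.7

Tangency of A1 to both parallel lines with radius 7.5 puts D and U at C ± 7.5·n: D = (-6.18, 4.25), U = (6.18, -4.25). Equal radii place R and W the same way about L: R = L + 7.5·n = (12.7, 31.8), W = L − 7.5·n = (25.1, 23.3). So R.x = 12.7.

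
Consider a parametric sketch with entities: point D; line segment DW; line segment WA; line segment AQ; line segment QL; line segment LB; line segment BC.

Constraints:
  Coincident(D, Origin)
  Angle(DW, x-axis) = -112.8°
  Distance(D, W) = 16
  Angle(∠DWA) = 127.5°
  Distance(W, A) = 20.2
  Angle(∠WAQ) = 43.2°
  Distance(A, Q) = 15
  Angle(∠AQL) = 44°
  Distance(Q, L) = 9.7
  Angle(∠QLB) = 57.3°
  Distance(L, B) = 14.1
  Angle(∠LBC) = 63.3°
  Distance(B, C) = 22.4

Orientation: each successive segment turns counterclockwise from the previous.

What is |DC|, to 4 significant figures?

12.91

∠QLB = 57.3° gives LB at -24.80° from the x-axis; with |LB| = 14.1, B = (11.93, -28.84). ∠LBC = 63.3° gives BC at 91.90° from the x-axis; with |BC| = 22.4, C = (11.19, -6.449). Then |DC| = |C − D| = 12.91.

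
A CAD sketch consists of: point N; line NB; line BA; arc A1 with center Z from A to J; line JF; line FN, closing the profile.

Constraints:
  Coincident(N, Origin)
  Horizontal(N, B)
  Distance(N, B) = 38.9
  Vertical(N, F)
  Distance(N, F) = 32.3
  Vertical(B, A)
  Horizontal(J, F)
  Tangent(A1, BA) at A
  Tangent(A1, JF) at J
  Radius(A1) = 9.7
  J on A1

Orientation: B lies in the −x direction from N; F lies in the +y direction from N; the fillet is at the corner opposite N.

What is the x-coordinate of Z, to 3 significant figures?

-29.2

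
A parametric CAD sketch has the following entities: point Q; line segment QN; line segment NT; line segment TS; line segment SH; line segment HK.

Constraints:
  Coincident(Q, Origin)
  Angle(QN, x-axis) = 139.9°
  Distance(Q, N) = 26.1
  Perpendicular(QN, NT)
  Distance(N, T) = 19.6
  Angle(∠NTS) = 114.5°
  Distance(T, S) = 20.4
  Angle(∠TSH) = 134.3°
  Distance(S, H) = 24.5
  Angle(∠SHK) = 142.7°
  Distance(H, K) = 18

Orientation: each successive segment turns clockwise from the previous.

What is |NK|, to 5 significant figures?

50.956

Q is at the origin; QN runs at 139.9° with length 26.1, so N = (-19.964, 16.812). QN is perpendicular to NT, so NT runs at 49.900°; with |NT| = 19.6, T = (-7.3396, 31.804). ∠NTS = 114.5° gives TS at -15.600° from the x-axis; with |TS| = 20.4, S = (12.309, 26.318). ∠TSH = 134.3° gives SH at -61.300° from the x-axis; with |SH| = 24.5, H = (24.074, 4.8280). ∠SHK = 142.7° gives HK at -98.600° from the x-axis; with |HK| = 18.0, K = (21.383, -12.970). Then |NK| = |K − N| = 50.956.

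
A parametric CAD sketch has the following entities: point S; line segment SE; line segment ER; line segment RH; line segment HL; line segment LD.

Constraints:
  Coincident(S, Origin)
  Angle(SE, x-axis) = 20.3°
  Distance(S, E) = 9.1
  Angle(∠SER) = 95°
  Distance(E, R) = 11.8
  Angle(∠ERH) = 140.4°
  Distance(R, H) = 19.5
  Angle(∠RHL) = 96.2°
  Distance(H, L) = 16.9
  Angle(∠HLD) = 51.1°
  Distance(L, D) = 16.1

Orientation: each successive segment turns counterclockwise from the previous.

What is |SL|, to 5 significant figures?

25.313

S is at the origin; SE runs at 20.3° with length 9.1, so E = (8.5348, 3.1571). ∠SER = 95.0° gives ER at 105.30° from the x-axis; with |ER| = 11.8, R = (5.4211, 14.539). ∠ERH = 140.4° gives RH at 144.90° from the x-axis; with |RH| = 19.5, H = (-10.533, 25.751). ∠RHL = 96.2° gives HL at -131.30° from the x-axis; with |HL| = 16.9, L = (-21.687, 13.055). Then |SL| = |L − S| = 25.313.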